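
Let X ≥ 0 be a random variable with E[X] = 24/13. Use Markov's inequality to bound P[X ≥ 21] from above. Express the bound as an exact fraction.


μ = E[X] = 24/13, a = 21.
Markov: P[X ≥ 21] ≤ μ/a = (24/13)/21 = 8/91.
Numerically: ≈ 0.087912.
(Since a = 21 > μ = 1.846154, the bound 8/91 is < 1 and informative.)

P[X ≥ 21] ≤ 8/91 ≈ 0.087912.


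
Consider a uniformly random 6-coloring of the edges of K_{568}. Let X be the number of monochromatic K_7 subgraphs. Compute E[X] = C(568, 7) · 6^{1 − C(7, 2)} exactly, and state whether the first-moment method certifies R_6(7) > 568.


E[X] = C(568, 7) · 6^{1 − 21} = 3646611956239704 · 6^{−20} = 3646611956239704/3656158440062976.
As a reduced fraction: E[X] = 16882462760369/16926659444736 ≈ 0.9973889.
Is E[X] < 1? YES.
Since E[X] < 1, there exists a 6-coloring of K_{568} with no monochromatic K_7; hence R_6(7) > 568.

E[X] = 16882462760369/16926659444736 ≈ 0.9973889; E[X] < 1, so R_6(7) > 568.


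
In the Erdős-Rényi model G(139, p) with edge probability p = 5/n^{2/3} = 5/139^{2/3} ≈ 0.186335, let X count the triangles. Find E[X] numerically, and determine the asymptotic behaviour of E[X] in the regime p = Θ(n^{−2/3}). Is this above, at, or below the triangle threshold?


Number of potential triangles: C(139, 3) = 437989.
Each occurs with probability p³ ≈ (0.186335)³ ≈ 6.46964443e-03.
By linearity: E[X] = C(139, 3)·p³ ≈ 437989 · 6.46964443e-03 ≈ 2833.633094.
Since α = 2/3 < 1, p = c/n^{2/3} ≫ 1/n is above the triangle threshold p ~ 1/n. Asymptotically E[X] ~ (c³/6)·n^{3(1−α)} = (5³/6)·n^{1} → ∞; triangles are abundant w.h.p.

E[X] ≈ 2833.633094; in regime p = Θ(1/n^{2/3}) E[X] diverges (above the triangle threshold p ~ 1/n).


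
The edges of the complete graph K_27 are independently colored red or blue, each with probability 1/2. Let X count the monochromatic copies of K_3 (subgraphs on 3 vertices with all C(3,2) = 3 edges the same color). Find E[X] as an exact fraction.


Let X = Σ_S X_S over the C(27, 3) = 2925 subsets S of size 3, where X_S = 1 if the K_3 on S is monochromatic.
For a fixed S, the K_3 on S has C(3, 2) = 3 edges. P[all 3 edges red] = (1/2)^3, and likewise for blue, so P[monochromatic] = 2·(1/2)^3 = 2^{1 − 3} = 1/4.
Summing: E[X] = C(27, 3) · 2^{1 − 3} = 2925 · 1/4 = 2925/4.
Numerically: E[X] ≈ 731.250.

E[X] = C(27,3)·2^(1−C(3,2)) = 2925/4 ≈ 731.250.


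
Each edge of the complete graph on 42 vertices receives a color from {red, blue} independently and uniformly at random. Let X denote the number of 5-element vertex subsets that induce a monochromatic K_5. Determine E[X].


Let X = Σ_S X_S over the C(42, 5) = 850668 subsets S of size 5, where X_S = 1 if the K_5 on S is monochromatic.
For a fixed S, the K_5 on S has C(5, 2) = 10 edges. P[all 10 edges red] = (1/2)^10, and likewise for blue, so P[monochromatic] = 2·(1/2)^10 = 2^{1 − 10} = 1/512.
By linearity of expectation: E[X] = C(42, 5) · 2^{1 − 10} = 850668 · 1/512 = 212667/128.
Numerically: E[X] ≈ 1661.461.

E[X] = C(42,5)·2^(1−C(5,2)) = 212667/128 ≈ 1661.461.


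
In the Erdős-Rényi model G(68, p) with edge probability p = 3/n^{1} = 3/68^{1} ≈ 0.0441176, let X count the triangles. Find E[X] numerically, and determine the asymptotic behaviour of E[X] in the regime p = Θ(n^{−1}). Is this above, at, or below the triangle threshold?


Number of potential triangles: C(68, 3) = 50116.
Each occurs with probability p³ ≈ (0.0441176)³ ≈ 8.58691227e-05.
By linearity: E[X] = C(68, 3)·p³ ≈ 50116 · 8.58691227e-05 ≈ 4.303417.
Here α = 1, so p = 3/n is exactly at the triangle threshold p ~ 1/n. Asymptotically E[X] → c³/6 = 3³/6 = 9/2 ≈ 4.500000, a bounded constant. In this regime the triangle count is asymptotically Poisson(c³/6).

E[X] ≈ 4.303417; in regime p = Θ(1/n^{1}) E[X] stays bounded (at the triangle threshold p ~ 1/n).


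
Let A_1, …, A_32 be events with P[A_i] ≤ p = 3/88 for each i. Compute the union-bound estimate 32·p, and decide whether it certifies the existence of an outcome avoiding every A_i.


Union bound: P[∪_{i=1}^{32} A_i] ≤ Σ_i P[A_i] ≤ 32·p = 32·(3/88) = 12/11.
Numerically: 12/11 ≈ 1.0909091.
Is 12/11 < 1? NO.
Since the bound 12/11 is ≥ 1, the union bound is uninformative here; it does NOT by itself certify existence.

32·p = 12/11 ≈ 1.0909091; existence NOT certified by the union bound.


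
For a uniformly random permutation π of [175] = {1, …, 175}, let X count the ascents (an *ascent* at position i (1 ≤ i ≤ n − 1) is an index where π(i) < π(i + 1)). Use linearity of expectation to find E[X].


Write X = Σ X_I over i = 1, …, 174, with X_I the indicator of one ascent.
There are 174 indicators.
For each fixed i, the pair (π(i), π(i+1)) is a uniformly random ordered pair of distinct values from {1, …, 175}; by symmetry P[π(i) < π(i+1)] = 1/2.
By linearity: E[X] = 174 · (1/2) = (175 − 1) · (1/2) = 87 ≈ 87.0000.

E[X] = 87 = 87.0000.


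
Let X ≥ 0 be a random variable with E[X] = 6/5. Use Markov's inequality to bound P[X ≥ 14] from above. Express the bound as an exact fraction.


μ = E[X] = 6/5, a = 14.
Markov: P[X ≥ 14] ≤ μ/a = (6/5)/14 = 3/35.
Numerically: ≈ 0.086.
(Since a = 14 > μ = 1.200, the bound 3/35 is < 1 and informative.)

P[X ≥ 14] ≤ 3/35 ≈ 0.086.


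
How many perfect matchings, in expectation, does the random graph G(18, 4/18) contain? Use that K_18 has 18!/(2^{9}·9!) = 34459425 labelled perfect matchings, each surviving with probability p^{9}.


K_18 has 18!/(2^{9}·9!) = 34459425 labelled perfect matchings.
For each such perfect matching H, let X_H = 1 if all 9 edges of H are present in G. Then P[X_H = 1] = p^{9} = (2/9)^{9} = 512/387420489.
Summing the indicators: E[X] = Σ_H E[X_H] = 34459425 · p^{9} = 34459425 · 512/387420489 = 217817600/4782969.
Numerically: E[X] ≈ 45.54.

E[X] = 34459425 · (2/9)^{9} = 217817600/4782969 ≈ 45.54.


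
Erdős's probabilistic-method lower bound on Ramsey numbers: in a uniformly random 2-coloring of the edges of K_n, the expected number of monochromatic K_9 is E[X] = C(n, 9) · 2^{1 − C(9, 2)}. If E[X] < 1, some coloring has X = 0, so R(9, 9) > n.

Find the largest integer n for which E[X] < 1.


We need C(n, 9) · 2^{1 − 36} < 1, i.e. C(n, 9) < 2^{36 − 1} = 34359738368.
Check values of n near the boundary:
  n = 60: C(60, 9) = 14783142660; 14783142660 < 34359738368? YES
  n = 61: C(61, 9) = 17341763505; 17341763505 < 34359738368? YES
  n = 62: C(62, 9) = 20286591270; 20286591270 < 34359738368? YES
  n = 63: C(63, 9) = 23667689815; 23667689815 < 34359738368? YES
  n = 64: C(64, 9) = 27540584512; 27540584512 < 34359738368? YES
  n = 65: C(65, 9) = 31966749880; 31966749880 < 34359738368? YES
  n = 66: C(66, 9) = 37014131440; 37014131440 < 34359738368? NO
  n = 67: C(67, 9) = 42757703560; 42757703560 < 34359738368? NO
The largest n with C(n, 9) < 34359738368 is n = 65 (where E[X] = 3995843735/4294967296 ≈ 0.930). Hence R(9, 9) > 65, i.e. R(9, 9) ≥ 66.

Largest n = 65; hence R(9, 9) > 65.


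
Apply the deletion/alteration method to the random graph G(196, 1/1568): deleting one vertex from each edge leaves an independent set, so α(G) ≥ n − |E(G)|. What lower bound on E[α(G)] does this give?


E[|E(G)|] = C(196, 2)·p = 19110 · (1/1568) = 195/16.
E[α(G)] ≥ n − E[|E(G)|] = 196 − 195/16 = 2941/16.
Numerically: ≈ 183.812500.
(This is only a lower bound; the true E[α(G)] may be larger.)

E[α(G)] ≥ 2941/16 ≈ 183.812500.


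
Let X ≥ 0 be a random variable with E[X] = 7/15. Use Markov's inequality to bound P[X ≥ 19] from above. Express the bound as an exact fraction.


μ = E[X] = 7/15, a = 19.
Markov: P[X ≥ 19] ≤ μ/a = (7/15)/19 = 7/285.
Numerically: ≈ 0.02456.
(Since a = 19 > μ = 0.46667, the bound 7/285 is < 1 and informative.)

P[X ≥ 19] ≤ 7/285 ≈ 0.02456.


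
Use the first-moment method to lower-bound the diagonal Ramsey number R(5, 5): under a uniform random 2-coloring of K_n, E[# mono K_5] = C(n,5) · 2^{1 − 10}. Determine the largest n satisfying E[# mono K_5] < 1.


We need C(n, 5) · 2^{1 − 10} < 1, i.e. C(n, 5) < 2^{10 − 1} = 512.
Check values of n near the boundary:
  n = 5: C(5, 5) = 1; 1 < 512? YES
  n = 6: C(6, 5) = 6; 6 < 512? YES
  n = 7: C(7, 5) = 21; 21 < 512? YES
  n = 8: C(8, 5) = 56; 56 < 512? YES
  n = 9: C(9, 5) = 126; 126 < 512? YES
  n = 10: C(10, 5) = 252; 252 < 512? YES
  n = 11: C(11, 5) = 462; 462 < 512? YES
  n = 12: C(12, 5) = 792; 792 < 512? NO
  n = 13: C(13, 5) = 1287; 1287 < 512? NO
The largest n with C(n, 5) < 512 is n = 11 (where E[X] = 231/256 ≈ 0.9023). Hence R(5, 5) > 11, i.e. R(5, 5) ≥ 12.

Largest n = 11; hence R(5, 5) > 11.


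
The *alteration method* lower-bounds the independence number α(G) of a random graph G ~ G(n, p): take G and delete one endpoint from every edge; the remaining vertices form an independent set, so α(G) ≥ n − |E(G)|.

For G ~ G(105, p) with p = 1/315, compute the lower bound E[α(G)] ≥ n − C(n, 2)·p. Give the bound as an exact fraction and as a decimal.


E[|E(G)|] = C(105, 2)·p = 5460 · (1/315) = 52/3.
E[α(G)] ≥ n − E[|E(G)|] = 105 − 52/3 = 263/3.
Numerically: ≈ 87.667.
(This is only a lower bound; the true E[α(G)] may be larger.)

E[α(G)] ≥ 263/3 ≈ 87.667.


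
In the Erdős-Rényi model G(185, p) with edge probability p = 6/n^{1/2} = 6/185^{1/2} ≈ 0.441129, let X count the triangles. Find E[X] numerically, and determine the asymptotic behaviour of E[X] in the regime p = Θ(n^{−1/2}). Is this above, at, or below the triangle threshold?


Number of potential triangles: C(185, 3) = 1038220.
Each occurs with probability p³ ≈ (0.441129)³ ≈ 8.58412748e-02.
By linearity: E[X] = C(185, 3)·p³ ≈ 1038220 · 8.58412748e-02 ≈ 89122.128319.
Since α = 1/2 < 1, p = c/n^{1/2} ≫ 1/n is above the triangle threshold p ~ 1/n. Asymptotically E[X] ~ (c³/6)·n^{3(1−α)} = (6³/6)·n^{1.5} → ∞; triangles are abundant w.h.p.

E[X] ≈ 89122.128319; in regime p = Θ(1/n^{1/2}) E[X] diverges (above the triangle threshold p ~ 1/n).


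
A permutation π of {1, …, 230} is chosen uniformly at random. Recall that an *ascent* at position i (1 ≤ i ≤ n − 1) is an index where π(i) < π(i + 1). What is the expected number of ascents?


Write X = Σ X_I over i = 1, …, 229, with X_I the indicator of one ascent.
There are 229 indicators.
For each fixed i, the pair (π(i), π(i+1)) is a uniformly random ordered pair of distinct values from {1, …, 230}; by symmetry P[π(i) < π(i+1)] = 1/2.
By linearity: E[X] = 229 · (1/2) = (230 − 1) · (1/2) = 229/2 ≈ 114.5000.

E[X] = 229/2 = 114.5000.


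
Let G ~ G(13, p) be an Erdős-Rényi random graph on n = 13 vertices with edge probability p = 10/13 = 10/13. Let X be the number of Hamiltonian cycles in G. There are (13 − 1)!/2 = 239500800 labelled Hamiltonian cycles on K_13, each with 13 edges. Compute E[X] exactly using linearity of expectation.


K_13 has (13 − 1)!/2 = 239500800 labelled Hamiltonian cycles.
For each such Hamiltonian cycle H, let X_H = 1 if all 13 edges of H are present in G. Then P[X_H = 1] = p^{13} = (10/13)^{13} = 10000000000000/302875106592253.
Summing the indicators: E[X] = Σ_H E[X_H] = 239500800 · p^{13} = 239500800 · 10000000000000/302875106592253 = 2395008000000000000000/302875106592253.
Numerically: E[X] ≈ 7.908e+06.

E[X] = 239500800 · (10/13)^{13} = 2395008000000000000000/302875106592253 ≈ 7.908e+06.


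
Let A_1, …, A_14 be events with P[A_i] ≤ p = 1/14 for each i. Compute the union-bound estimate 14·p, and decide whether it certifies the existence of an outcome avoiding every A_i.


Union bound: P[∪_{i=1}^{14} A_i] ≤ Σ_i P[A_i] ≤ 14·p = 14·(1/14) = 1.
Numerically: 1 ≈ 1.0000000.
Is 1 < 1? NO.
Since the bound 1 is ≥ 1, the union bound is uninformative here; it does NOT by itself certify existence.

14·p = 1 ≈ 1.0000000; existence NOT certified by the union bound.


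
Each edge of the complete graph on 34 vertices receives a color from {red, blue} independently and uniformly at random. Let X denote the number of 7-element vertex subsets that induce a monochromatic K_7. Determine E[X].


Let X = Σ_S X_S over the C(34, 7) = 5379616 subsets S of size 7, where X_S = 1 if the K_7 on S is monochromatic.
For a fixed S, the K_7 on S has C(7, 2) = 21 edges. P[all 21 edges red] = (1/2)^21, and likewise for blue, so P[monochromatic] = 2·(1/2)^21 = 2^{1 − 21} = 1/1048576.
By linearity: E[X] = C(34, 7) · 2^{1 − 21} = 5379616 · 1/1048576 = 168113/32768.
Numerically: E[X] ≈ 5.1304.

E[X] = C(34,7)·2^(1−C(7,2)) = 168113/32768 ≈ 5.1304.


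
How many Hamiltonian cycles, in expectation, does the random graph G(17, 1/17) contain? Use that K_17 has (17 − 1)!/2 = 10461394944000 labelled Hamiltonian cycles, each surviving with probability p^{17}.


K_17 has (17 − 1)!/2 = 10461394944000 labelled Hamiltonian cycles.
For each such Hamiltonian cycle H, let X_H = 1 if all 17 edges of H are present in G. Then P[X_H = 1] = p^{17} = (1/17)^{17} = 1/827240261886336764177.
Summing the indicators: E[X] = Σ_H E[X_H] = 10461394944000 · p^{17} = 10461394944000 · 1/827240261886336764177 = 10461394944000/827240261886336764177.
Numerically: E[X] ≈ 1.265e-08.

E[X] = 10461394944000 · (1/17)^{17} = 10461394944000/827240261886336764177 ≈ 1.265e-08.


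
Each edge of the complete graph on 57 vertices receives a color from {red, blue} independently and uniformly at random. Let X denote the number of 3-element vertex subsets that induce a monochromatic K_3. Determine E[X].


Let X = Σ_S X_S over the C(57, 3) = 29260 subsets S of size 3, where X_S = 1 if the K_3 on S is monochromatic.
For a fixed S, the K_3 on S has C(3, 2) = 3 edges. P[all 3 edges red] = (1/2)^3, and likewise for blue, so P[monochromatic] = 2·(1/2)^3 = 2^{1 − 3} = 1/4.
By linearity of expectation: E[X] = C(57, 3) · 2^{1 − 3} = 29260 · 1/4 = 7315.
Numerically: E[X] ≈ 7315.00000.

E[X] = C(57,3)·2^(1−C(3,2)) = 7315 ≈ 7315.00000.


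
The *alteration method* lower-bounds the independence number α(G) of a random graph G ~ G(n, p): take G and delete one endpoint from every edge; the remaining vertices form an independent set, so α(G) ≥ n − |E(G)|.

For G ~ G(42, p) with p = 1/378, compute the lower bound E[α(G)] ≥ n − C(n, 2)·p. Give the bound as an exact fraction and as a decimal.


E[|E(G)|] = C(42, 2)·p = 861 · (1/378) = 41/18.
E[α(G)] ≥ n − E[|E(G)|] = 42 − 41/18 = 715/18.
Numerically: ≈ 39.722222.
(This is only a lower bound; the true E[α(G)] may be larger.)

E[α(G)] ≥ 715/18 ≈ 39.722222.


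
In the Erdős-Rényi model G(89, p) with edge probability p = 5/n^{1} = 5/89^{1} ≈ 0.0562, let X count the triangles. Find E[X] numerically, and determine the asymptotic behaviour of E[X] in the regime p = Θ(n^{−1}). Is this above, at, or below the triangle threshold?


Number of potential triangles: C(89, 3) = 113564.
Each occurs with probability p³ ≈ (0.0562)³ ≈ 1.77313e-04.
By linearity: E[X] = C(89, 3)·p³ ≈ 113564 · 1.77313e-04 ≈ 20.136.
Here α = 1, so p = 5/n is exactly at the triangle threshold p ~ 1/n. Asymptotically E[X] → c³/6 = 5³/6 = 125/6 ≈ 20.833, a bounded constant. In this regime the triangle count is asymptotically Poisson(c³/6).

E[X] ≈ 20.136; in regime p = Θ(1/n^{1}) E[X] stays bounded (at the triangle threshold p ~ 1/n).


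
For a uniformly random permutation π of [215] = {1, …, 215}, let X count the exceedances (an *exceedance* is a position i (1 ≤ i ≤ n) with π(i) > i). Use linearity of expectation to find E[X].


Write X = Σ_{i=1}^{215} X_i, where X_i = 1_{π(i) > i}.
For each fixed i, π(i) is uniform over {1, …, 215} (marginal of a uniform permutation), so P[π(i) > i] = (n − i)/n. Summing: Σ_{i=1}^{215} (n − i)/n = (0 + 1 + … + 214)/215 = 215(215 − 1)/(2·215) = (215 − 1)/2.
Hence E[X] = Σ_{i=1}^{215} (215 − i)/215 = 107 ≈ 107.0000.

E[X] = 107 = 107.0000.


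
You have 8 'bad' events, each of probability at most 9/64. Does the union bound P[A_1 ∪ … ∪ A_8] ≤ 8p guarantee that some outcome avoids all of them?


Union bound: P[∪_{i=1}^{8} A_i] ≤ Σ_i P[A_i] ≤ 8·p = 8·(9/64) = 9/8.
Numerically: 9/8 ≈ 1.12500.
Is 9/8 < 1? NO.
Since the bound 9/8 is ≥ 1, the union bound is uninformative here; it does NOT by itself certify existence.

8·p = 9/8 ≈ 1.12500; existence NOT certified by the union bound.


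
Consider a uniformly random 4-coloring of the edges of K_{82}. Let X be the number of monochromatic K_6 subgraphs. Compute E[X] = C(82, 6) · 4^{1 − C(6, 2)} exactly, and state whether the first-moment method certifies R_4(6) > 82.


E[X] = C(82, 6) · 4^{1 − 15} = 350161812 · 4^{−14} = 350161812/268435456.
As a reduced fraction: E[X] = 87540453/67108864 ≈ 1.30445.
Is E[X] < 1? NO.
Since E[X] ≥ 1, the first-moment bound is inconclusive at n = 82; it does NOT by itself certify R_4(6) > 82.

E[X] = 87540453/67108864 ≈ 1.30445; E[X] ≥ 1; first-moment method inconclusive here.


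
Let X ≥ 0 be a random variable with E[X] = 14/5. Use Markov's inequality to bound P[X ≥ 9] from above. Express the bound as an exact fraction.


μ = E[X] = 14/5, a = 9.
Markov: P[X ≥ 9] ≤ μ/a = (14/5)/9 = 14/45.
Numerically: ≈ 0.31111.
(Since a = 9 > μ = 2.80000, the bound 14/45 is < 1 and informative.)

P[X ≥ 9] ≤ 14/45 ≈ 0.31111.


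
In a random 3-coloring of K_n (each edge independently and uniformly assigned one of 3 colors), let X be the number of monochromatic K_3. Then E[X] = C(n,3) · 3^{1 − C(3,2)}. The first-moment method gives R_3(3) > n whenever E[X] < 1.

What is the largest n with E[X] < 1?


We need C(n, 3) · 3^{1 − 3} < 1, i.e. C(n, 3) < 3^{3 − 1} = 9.
Check values of n near the boundary:
  n = 3: C(3, 3) = 1; 1 < 9? YES
  n = 4: C(4, 3) = 4; 4 < 9? YES
  n = 5: C(5, 3) = 10; 10 < 9? NO
The largest n with C(n, 3) < 9 is n = 4 (where E[X] = 4/9 ≈ 0.4444444). Hence R_3(3) > 4, i.e. R_3(3) ≥ 5.

Largest n = 4; hence R_3(3) > 4.


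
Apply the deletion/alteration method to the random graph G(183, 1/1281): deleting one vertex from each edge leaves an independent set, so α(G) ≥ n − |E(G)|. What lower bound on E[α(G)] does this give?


E[|E(G)|] = C(183, 2)·p = 16653 · (1/1281) = 13.
E[α(G)] ≥ n − E[|E(G)|] = 183 − 13 = 170.
Numerically: ≈ 170.0000.
(This is only a lower bound; the true E[α(G)] may be larger.)

E[α(G)] ≥ 170 ≈ 170.0000.


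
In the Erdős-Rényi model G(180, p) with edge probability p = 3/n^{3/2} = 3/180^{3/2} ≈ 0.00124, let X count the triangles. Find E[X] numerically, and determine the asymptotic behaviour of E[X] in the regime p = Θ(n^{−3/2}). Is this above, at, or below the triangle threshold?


Number of potential triangles: C(180, 3) = 955860.
Each occurs with probability p³ ≈ (0.00124)³ ≈ 1.91707e-09.
By linearity: E[X] = C(180, 3)·p³ ≈ 955860 · 1.91707e-09 ≈ 0.002.
Since α = 3/2 > 1, p = c/n^{3/2} = o(1/n) is below the triangle threshold p ~ 1/n. Asymptotically E[X] ~ (c³/6)·n^{3(1−α)} = (3³/6)·n^{-1.5} → 0, so by Markov's inequality G has no triangles w.h.p.

E[X] ≈ 0.002; in regime p = Θ(1/n^{3/2}) E[X] tends to 0 (below the triangle threshold p ~ 1/n).


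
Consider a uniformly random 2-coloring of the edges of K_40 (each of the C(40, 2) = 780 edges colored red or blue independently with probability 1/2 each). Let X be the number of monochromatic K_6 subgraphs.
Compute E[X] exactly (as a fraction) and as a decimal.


Let X = Σ_S X_S over the C(40, 6) = 3838380 subsets S of size 6, where X_S = 1 if the K_6 on S is monochromatic.
For a fixed S, the K_6 on S has C(6, 2) = 15 edges. P[all 15 edges red] = (1/2)^15, and likewise for blue, so P[monochromatic] = 2·(1/2)^15 = 2^{1 − 15} = 1/16384.
By linearity of expectation: E[X] = C(40, 6) · 2^{1 − 15} = 3838380 · 1/16384 = 959595/4096.
Numerically: E[X] ≈ 234.276123.

E[X] = C(40,6)·2^(1−C(6,2)) = 959595/4096 ≈ 234.276123.


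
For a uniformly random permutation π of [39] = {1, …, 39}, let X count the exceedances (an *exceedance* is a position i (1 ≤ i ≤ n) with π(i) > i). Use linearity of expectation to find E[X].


Write X = Σ_{i=1}^{39} X_i, where X_i = 1_{π(i) > i}.
For each fixed i, π(i) is uniform over {1, …, 39} (marginal of a uniform permutation), so P[π(i) > i] = (n − i)/n. Summing: Σ_{i=1}^{39} (n − i)/n = (0 + 1 + … + 38)/39 = 39(39 − 1)/(2·39) = (39 − 1)/2.
Hence E[X] = Σ_{i=1}^{39} (39 − i)/39 = 19 ≈ 19.00000.

E[X] = 19 = 19.00000.


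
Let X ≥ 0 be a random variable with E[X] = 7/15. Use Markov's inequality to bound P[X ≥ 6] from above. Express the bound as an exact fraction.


μ = E[X] = 7/15, a = 6.
Markov: P[X ≥ 6] ≤ μ/a = (7/15)/6 = 7/90.
Numerically: ≈ 0.077778.
(Since a = 6 > μ = 0.466667, the bound 7/90 is < 1 and informative.)

P[X ≥ 6] ≤ 7/90 ≈ 0.077778.


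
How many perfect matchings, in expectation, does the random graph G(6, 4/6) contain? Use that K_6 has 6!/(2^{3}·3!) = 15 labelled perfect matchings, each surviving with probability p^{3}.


K_6 has 6!/(2^{3}·3!) = 15 labelled perfect matchings.
For each such perfect matching H, let X_H = 1 if all 3 edges of H are present in G. Then P[X_H = 1] = p^{3} = (2/3)^{3} = 8/27.
By linearity of expectation: E[X] = Σ_H E[X_H] = 15 · p^{3} = 15 · 8/27 = 40/9.
Numerically: E[X] ≈ 4.444.

E[X] = 15 · (2/3)^{3} = 40/9 ≈ 4.444.


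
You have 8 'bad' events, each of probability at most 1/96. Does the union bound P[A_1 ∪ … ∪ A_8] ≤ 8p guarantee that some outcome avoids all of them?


Union bound: P[∪_{i=1}^{8} A_i] ≤ Σ_i P[A_i] ≤ 8·p = 8·(1/96) = 1/12.
Numerically: 1/12 ≈ 0.083333.
Is 1/12 < 1? YES.
Since P[∪ A_i] ≤ 1/12 < 1, the complement has P[∩ A_i^c] ≥ 1 − 1/12 = 11/12 > 0, so some outcome avoids every A_i.

8·p = 1/12 ≈ 0.083333; existence CERTIFIED by the union bound.


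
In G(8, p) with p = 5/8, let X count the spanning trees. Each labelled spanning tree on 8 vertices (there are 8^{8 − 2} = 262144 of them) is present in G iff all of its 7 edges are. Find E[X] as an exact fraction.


K_8 has 8^{8 − 2} = 262144 labelled spanning trees.
For each such spanning tree H, let X_H = 1 if all 7 edges of H are present in G. Then P[X_H = 1] = p^{7} = (5/8)^{7} = 78125/2097152.
By linearity of expectation: E[X] = Σ_H E[X_H] = 262144 · p^{7} = 262144 · 78125/2097152 = 78125/8.
Numerically: E[X] ≈ 9765.6.

E[X] = 262144 · (5/8)^{7} = 78125/8 ≈ 9765.6.


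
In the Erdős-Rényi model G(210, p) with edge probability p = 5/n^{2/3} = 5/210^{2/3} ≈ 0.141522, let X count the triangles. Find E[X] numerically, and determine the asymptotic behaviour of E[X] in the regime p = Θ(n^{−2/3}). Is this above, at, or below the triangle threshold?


Number of potential triangles: C(210, 3) = 1521520.
Each occurs with probability p³ ≈ (0.141522)³ ≈ 2.83446712e-03.
By linearity: E[X] = C(210, 3)·p³ ≈ 1521520 · 2.83446712e-03 ≈ 4312.698413.
Since α = 2/3 < 1, p = c/n^{2/3} ≫ 1/n is above the triangle threshold p ~ 1/n. Asymptotically E[X] ~ (c³/6)·n^{3(1−α)} = (5³/6)·n^{1} → ∞; triangles are abundant w.h.p.

E[X] ≈ 4312.698413; in regime p = Θ(1/n^{2/3}) E[X] diverges (above the triangle threshold p ~ 1/n).


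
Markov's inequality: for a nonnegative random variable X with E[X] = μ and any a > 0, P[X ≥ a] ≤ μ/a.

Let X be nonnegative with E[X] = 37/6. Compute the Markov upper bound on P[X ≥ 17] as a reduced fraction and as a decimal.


μ = E[X] = 37/6, a = 17.
Markov: P[X ≥ 17] ≤ μ/a = (37/6)/17 = 37/102.
Numerically: ≈ 0.363.
(Since a = 17 > μ = 6.167, the bound 37/102 is < 1 and informative.)

P[X ≥ 17] ≤ 37/102 ≈ 0.363.


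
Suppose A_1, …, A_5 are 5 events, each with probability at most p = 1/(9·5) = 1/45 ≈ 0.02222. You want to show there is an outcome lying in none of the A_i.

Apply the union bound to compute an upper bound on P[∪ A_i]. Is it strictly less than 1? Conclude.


Union bound: P[∪_{i=1}^{5} A_i] ≤ Σ_i P[A_i] ≤ 5·p = 5·(1/45) = 1/9.
Numerically: 1/9 ≈ 0.11111.
Is 1/9 < 1? YES.
Since P[∪ A_i] ≤ 1/9 < 1, the complement has P[∩ A_i^c] ≥ 1 − 1/9 = 8/9 > 0, so some outcome avoids every A_i.

5·p = 1/9 ≈ 0.11111; existence CERTIFIED by the union bound.


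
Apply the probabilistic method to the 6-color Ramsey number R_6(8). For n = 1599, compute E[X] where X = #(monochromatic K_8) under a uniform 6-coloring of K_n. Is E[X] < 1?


E[X] = C(1599, 8) · 6^{1 − 28} = 1041478627524184359081 · 6^{−27} = 1041478627524184359081/1023490369077469249536.
As a reduced fraction: E[X] = 38573282500895717003/37907050706572935168 ≈ 1.017575.
Is E[X] < 1? NO.
Since E[X] ≥ 1, the first-moment bound is inconclusive at n = 1599; it does NOT by itself certify R_6(8) > 1599.

E[X] = 38573282500895717003/37907050706572935168 ≈ 1.017575; E[X] ≥ 1; first-moment method inconclusive here.


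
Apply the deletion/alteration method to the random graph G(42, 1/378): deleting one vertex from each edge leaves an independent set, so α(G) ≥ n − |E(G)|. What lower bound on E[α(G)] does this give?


E[|E(G)|] = C(42, 2)·p = 861 · (1/378) = 41/18.
E[α(G)] ≥ n − E[|E(G)|] = 42 − 41/18 = 715/18.
Numerically: ≈ 39.72222.
(This is only a lower bound; the true E[α(G)] may be larger.)

E[α(G)] ≥ 715/18 ≈ 39.72222.


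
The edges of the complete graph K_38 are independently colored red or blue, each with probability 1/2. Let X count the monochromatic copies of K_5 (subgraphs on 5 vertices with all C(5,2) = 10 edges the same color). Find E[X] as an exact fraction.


Let X = Σ_S X_S over the C(38, 5) = 501942 subsets S of size 5, where X_S = 1 if the K_5 on S is monochromatic.
For a fixed S, the K_5 on S has C(5, 2) = 10 edges. P[all 10 edges red] = (1/2)^10, and likewise for blue, so P[monochromatic] = 2·(1/2)^10 = 2^{1 − 10} = 1/512.
Summing: E[X] = C(38, 5) · 2^{1 − 10} = 501942 · 1/512 = 250971/256.
Numerically: E[X] ≈ 980.355469.

E[X] = C(38,5)·2^(1−C(5,2)) = 250971/256 ≈ 980.355469.


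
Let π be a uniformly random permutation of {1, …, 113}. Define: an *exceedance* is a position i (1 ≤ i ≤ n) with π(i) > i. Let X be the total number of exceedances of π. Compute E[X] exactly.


Write X = Σ_{i=1}^{113} X_i, where X_i = 1_{π(i) > i}.
For each fixed i, π(i) is uniform over {1, …, 113} (marginal of a uniform permutation), so P[π(i) > i] = (n − i)/n. Summing: Σ_{i=1}^{113} (n − i)/n = (0 + 1 + … + 112)/113 = 113(113 − 1)/(2·113) = (113 − 1)/2.
Hence E[X] = Σ_{i=1}^{113} (113 − i)/113 = 56 ≈ 56.0000.

E[X] = 56 = 56.0000.


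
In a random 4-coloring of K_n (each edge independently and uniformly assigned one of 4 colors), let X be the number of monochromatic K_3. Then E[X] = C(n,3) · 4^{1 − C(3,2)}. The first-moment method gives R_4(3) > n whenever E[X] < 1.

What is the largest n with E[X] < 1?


We need C(n, 3) · 4^{1 − 3} < 1, i.e. C(n, 3) < 4^{3 − 1} = 16.
Check values of n near the boundary:
  n = 4: C(4, 3) = 4; 4 < 16? YES
  n = 5: C(5, 3) = 10; 10 < 16? YES
  n = 6: C(6, 3) = 20; 20 < 16? NO
The largest n with C(n, 3) < 16 is n = 5 (where E[X] = 5/8 ≈ 0.62500). Hence R_4(3) > 5, i.e. R_4(3) ≥ 6.

Largest n = 5; hence R_4(3) > 5.


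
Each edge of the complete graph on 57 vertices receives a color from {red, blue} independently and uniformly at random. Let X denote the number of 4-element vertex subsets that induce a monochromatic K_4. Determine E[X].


Let X = Σ_S X_S over the C(57, 4) = 395010 subsets S of size 4, where X_S = 1 if the K_4 on S is monochromatic.
For a fixed S, the K_4 on S has C(4, 2) = 6 edges. P[all 6 edges red] = (1/2)^6, and likewise for blue, so P[monochromatic] = 2·(1/2)^6 = 2^{1 − 6} = 1/32.
By linearity: E[X] = C(57, 4) · 2^{1 − 6} = 395010 · 1/32 = 197505/16.
Numerically: E[X] ≈ 12344.062.

E[X] = C(57,4)·2^(1−C(4,2)) = 197505/16 ≈ 12344.062.


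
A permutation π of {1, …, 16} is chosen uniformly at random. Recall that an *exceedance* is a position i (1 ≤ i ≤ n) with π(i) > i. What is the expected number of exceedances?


Write X = Σ_{i=1}^{16} X_i, where X_i = 1_{π(i) > i}.
For each fixed i, π(i) is uniform over {1, …, 16} (marginal of a uniform permutation), so P[π(i) > i] = (n − i)/n. Summing: Σ_{i=1}^{16} (n − i)/n = (0 + 1 + … + 15)/16 = 16(16 − 1)/(2·16) = (16 − 1)/2.
Hence E[X] = Σ_{i=1}^{16} (16 − i)/16 = 15/2 ≈ 7.50000.

E[X] = 15/2 = 7.50000.


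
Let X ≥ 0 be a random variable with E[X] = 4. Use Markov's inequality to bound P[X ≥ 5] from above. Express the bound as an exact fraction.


μ = E[X] = 4, a = 5.
Markov: P[X ≥ 5] ≤ μ/a = (4)/5 = 4/5.
Numerically: ≈ 0.800000.
(Since a = 5 > μ = 4.000000, the bound 4/5 is < 1 and informative.)

P[X ≥ 5] ≤ 4/5 ≈ 0.800000.


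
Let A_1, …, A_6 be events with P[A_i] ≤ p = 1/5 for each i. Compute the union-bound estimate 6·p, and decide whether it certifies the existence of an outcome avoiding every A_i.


Union bound: P[∪_{i=1}^{6} A_i] ≤ Σ_i P[A_i] ≤ 6·p = 6·(1/5) = 6/5.
Numerically: 6/5 ≈ 1.200000.
Is 6/5 < 1? NO.
Since the bound 6/5 is ≥ 1, the union bound is uninformative here; it does NOT by itself certify existence.

6·p = 6/5 ≈ 1.200000; existence NOT certified by the union bound.


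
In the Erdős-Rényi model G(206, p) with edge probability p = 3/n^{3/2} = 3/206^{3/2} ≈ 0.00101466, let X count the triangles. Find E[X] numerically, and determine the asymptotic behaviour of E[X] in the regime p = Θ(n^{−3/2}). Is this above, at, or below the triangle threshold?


Number of potential triangles: C(206, 3) = 1435820.
Each occurs with probability p³ ≈ (0.00101466)³ ≈ 1.04462706e-09.
By linearity: E[X] = C(206, 3)·p³ ≈ 1435820 · 1.04462706e-09 ≈ 0.001500.
Since α = 3/2 > 1, p = c/n^{3/2} = o(1/n) is below the triangle threshold p ~ 1/n. Asymptotically E[X] ~ (c³/6)·n^{3(1−α)} = (3³/6)·n^{-1.5} → 0, so by Markov's inequality G has no triangles w.h.p.

E[X] ≈ 0.001500; in regime p = Θ(1/n^{3/2}) E[X] tends to 0 (below the triangle threshold p ~ 1/n).


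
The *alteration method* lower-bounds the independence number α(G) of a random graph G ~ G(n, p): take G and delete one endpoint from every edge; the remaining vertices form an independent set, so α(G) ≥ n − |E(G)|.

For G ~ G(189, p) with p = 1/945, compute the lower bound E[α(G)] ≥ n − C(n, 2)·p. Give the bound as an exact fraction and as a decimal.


E[|E(G)|] = C(189, 2)·p = 17766 · (1/945) = 94/5.
E[α(G)] ≥ n − E[|E(G)|] = 189 − 94/5 = 851/5.
Numerically: ≈ 170.200.
(This is only a lower bound; the true E[α(G)] may be larger.)

E[α(G)] ≥ 851/5 ≈ 170.200.


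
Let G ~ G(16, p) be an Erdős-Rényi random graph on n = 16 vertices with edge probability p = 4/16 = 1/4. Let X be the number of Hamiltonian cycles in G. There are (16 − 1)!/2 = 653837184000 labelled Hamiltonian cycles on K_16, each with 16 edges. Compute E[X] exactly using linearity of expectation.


K_16 has (16 − 1)!/2 = 653837184000 labelled Hamiltonian cycles.
For each such Hamiltonian cycle H, let X_H = 1 if all 16 edges of H are present in G. Then P[X_H = 1] = p^{16} = (1/4)^{16} = 1/4294967296.
By linearity of expectation: E[X] = Σ_H E[X_H] = 653837184000 · p^{16} = 653837184000 · 1/4294967296 = 638512875/4194304.
Numerically: E[X] ≈ 152.23.

E[X] = 653837184000 · (1/4)^{16} = 638512875/4194304 ≈ 152.23.


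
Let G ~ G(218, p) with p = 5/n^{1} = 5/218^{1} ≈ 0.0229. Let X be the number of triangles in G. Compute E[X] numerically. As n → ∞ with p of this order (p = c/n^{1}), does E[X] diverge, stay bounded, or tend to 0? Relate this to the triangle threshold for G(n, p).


Number of potential triangles: C(218, 3) = 1703016.
Each occurs with probability p³ ≈ (0.0229)³ ≈ 1.20654e-05.
By linearity: E[X] = C(218, 3)·p³ ≈ 1703016 · 1.20654e-05 ≈ 20.548.
Here α = 1, so p = 5/n is exactly at the triangle threshold p ~ 1/n. Asymptotically E[X] → c³/6 = 5³/6 = 125/6 ≈ 20.833, a bounded constant. In this regime the triangle count is asymptotically Poisson(c³/6).

E[X] ≈ 20.548; in regime p = Θ(1/n^{1}) E[X] stays bounded (at the triangle threshold p ~ 1/n).


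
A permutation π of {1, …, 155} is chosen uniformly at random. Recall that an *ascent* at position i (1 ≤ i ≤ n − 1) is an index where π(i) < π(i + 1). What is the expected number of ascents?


Write X = Σ X_I over i = 1, …, 154, with X_I the indicator of one ascent.
There are 154 indicators.
For each fixed i, the pair (π(i), π(i+1)) is a uniformly random ordered pair of distinct values from {1, …, 155}; by symmetry P[π(i) < π(i+1)] = 1/2.
By linearity: E[X] = 154 · (1/2) = (155 − 1) · (1/2) = 77 ≈ 77.00000.

E[X] = 77 = 77.00000.


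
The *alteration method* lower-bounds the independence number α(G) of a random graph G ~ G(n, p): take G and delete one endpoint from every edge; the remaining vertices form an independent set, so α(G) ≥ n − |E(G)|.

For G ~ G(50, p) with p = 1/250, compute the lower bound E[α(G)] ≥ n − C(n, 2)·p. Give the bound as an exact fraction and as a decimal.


E[|E(G)|] = C(50, 2)·p = 1225 · (1/250) = 49/10.
E[α(G)] ≥ n − E[|E(G)|] = 50 − 49/10 = 451/10.
Numerically: ≈ 45.10000.
(This is only a lower bound; the true E[α(G)] may be larger.)

E[α(G)] ≥ 451/10 ≈ 45.10000.


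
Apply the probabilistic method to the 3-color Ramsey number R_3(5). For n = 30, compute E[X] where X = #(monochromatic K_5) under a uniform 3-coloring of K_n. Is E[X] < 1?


E[X] = C(30, 5) · 3^{1 − 10} = 142506 · 3^{−9} = 142506/19683.
As a reduced fraction: E[X] = 5278/729 ≈ 7.240.
Is E[X] < 1? NO.
Since E[X] ≥ 1, the first-moment bound is inconclusive at n = 30; it does NOT by itself certify R_3(5) > 30.

E[X] = 5278/729 ≈ 7.240; E[X] ≥ 1; first-moment method inconclusive here.


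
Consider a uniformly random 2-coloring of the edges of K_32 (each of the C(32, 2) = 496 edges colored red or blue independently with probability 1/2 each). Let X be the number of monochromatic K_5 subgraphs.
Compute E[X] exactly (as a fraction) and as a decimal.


Let X = Σ_S X_S over the C(32, 5) = 201376 subsets S of size 5, where X_S = 1 if the K_5 on S is monochromatic.
For a fixed S, the K_5 on S has C(5, 2) = 10 edges. P[all 10 edges red] = (1/2)^10, and likewise for blue, so P[monochromatic] = 2·(1/2)^10 = 2^{1 − 10} = 1/512.
Summing: E[X] = C(32, 5) · 2^{1 − 10} = 201376 · 1/512 = 6293/16.
Numerically: E[X] ≈ 393.31250.

E[X] = C(32,5)·2^(1−C(5,2)) = 6293/16 ≈ 393.31250.


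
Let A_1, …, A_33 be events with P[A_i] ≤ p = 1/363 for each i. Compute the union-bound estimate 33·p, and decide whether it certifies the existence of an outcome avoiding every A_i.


Union bound: P[∪_{i=1}^{33} A_i] ≤ Σ_i P[A_i] ≤ 33·p = 33·(1/363) = 1/11.
Numerically: 1/11 ≈ 0.09091.
Is 1/11 < 1? YES.
Since P[∪ A_i] ≤ 1/11 < 1, the complement has P[∩ A_i^c] ≥ 1 − 1/11 = 10/11 > 0, so some outcome avoids every A_i.

33·p = 1/11 ≈ 0.09091; existence CERTIFIED by the union bound.


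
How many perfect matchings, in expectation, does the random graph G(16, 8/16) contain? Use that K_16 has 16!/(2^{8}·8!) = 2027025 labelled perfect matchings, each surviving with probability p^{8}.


K_16 has 16!/(2^{8}·8!) = 2027025 labelled perfect matchings.
For each such perfect matching H, let X_H = 1 if all 8 edges of H are present in G. Then P[X_H = 1] = p^{8} = (1/2)^{8} = 1/256.
By linearity of expectation: E[X] = Σ_H E[X_H] = 2027025 · p^{8} = 2027025 · 1/256 = 2027025/256.
Numerically: E[X] ≈ 7.92e+03.

E[X] = 2027025 · (1/2)^{8} = 2027025/256 ≈ 7.92e+03.


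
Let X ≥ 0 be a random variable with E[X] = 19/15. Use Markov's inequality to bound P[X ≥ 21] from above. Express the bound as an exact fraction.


μ = E[X] = 19/15, a = 21.
Markov: P[X ≥ 21] ≤ μ/a = (19/15)/21 = 19/315.
Numerically: ≈ 0.060317.
(Since a = 21 > μ = 1.266667, the bound 19/315 is < 1 and informative.)

P[X ≥ 21] ≤ 19/315 ≈ 0.060317.


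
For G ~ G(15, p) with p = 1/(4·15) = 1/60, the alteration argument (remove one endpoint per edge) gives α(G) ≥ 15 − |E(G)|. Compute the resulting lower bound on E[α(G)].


E[|E(G)|] = C(15, 2)·p = 105 · (1/60) = 7/4.
E[α(G)] ≥ n − E[|E(G)|] = 15 − 7/4 = 53/4.
Numerically: ≈ 13.250.
(This is only a lower bound; the true E[α(G)] may be larger.)

E[α(G)] ≥ 53/4 ≈ 13.250.


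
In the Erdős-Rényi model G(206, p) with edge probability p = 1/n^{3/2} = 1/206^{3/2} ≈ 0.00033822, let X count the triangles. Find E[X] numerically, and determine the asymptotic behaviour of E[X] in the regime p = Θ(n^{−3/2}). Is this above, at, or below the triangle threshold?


Number of potential triangles: C(206, 3) = 1435820.
Each occurs with probability p³ ≈ (0.00033822)³ ≈ 3.8689891e-11.
By linearity: E[X] = C(206, 3)·p³ ≈ 1435820 · 3.8689891e-11 ≈ 0.00006.
Since α = 3/2 > 1, p = c/n^{3/2} = o(1/n) is below the triangle threshold p ~ 1/n. Asymptotically E[X] ~ (c³/6)·n^{3(1−α)} = (1³/6)·n^{-1.5} → 0, so by Markov's inequality G has no triangles w.h.p.

E[X] ≈ 0.00006; in regime p = Θ(1/n^{3/2}) E[X] tends to 0 (below the triangle threshold p ~ 1/n).


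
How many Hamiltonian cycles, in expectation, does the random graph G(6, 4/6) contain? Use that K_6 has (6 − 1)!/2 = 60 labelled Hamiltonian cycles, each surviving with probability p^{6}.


K_6 has (6 − 1)!/2 = 60 labelled Hamiltonian cycles.
For each such Hamiltonian cycle H, let X_H = 1 if all 6 edges of H are present in G. Then P[X_H = 1] = p^{6} = (2/3)^{6} = 64/729.
By linearity of expectation: E[X] = Σ_H E[X_H] = 60 · p^{6} = 60 · 64/729 = 1280/243.
Numerically: E[X] ≈ 5.267.

E[X] = 60 · (2/3)^{6} = 1280/243 ≈ 5.267.


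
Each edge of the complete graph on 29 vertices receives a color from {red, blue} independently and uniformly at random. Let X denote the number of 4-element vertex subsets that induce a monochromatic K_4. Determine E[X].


Let X = Σ_S X_S over the C(29, 4) = 23751 subsets S of size 4, where X_S = 1 if the K_4 on S is monochromatic.
For a fixed S, the K_4 on S has C(4, 2) = 6 edges. P[all 6 edges red] = (1/2)^6, and likewise for blue, so P[monochromatic] = 2·(1/2)^6 = 2^{1 − 6} = 1/32.
Summing: E[X] = C(29, 4) · 2^{1 − 6} = 23751 · 1/32 = 23751/32.
Numerically: E[X] ≈ 742.218750.

E[X] = C(29,4)·2^(1−C(4,2)) = 23751/32 ≈ 742.218750.


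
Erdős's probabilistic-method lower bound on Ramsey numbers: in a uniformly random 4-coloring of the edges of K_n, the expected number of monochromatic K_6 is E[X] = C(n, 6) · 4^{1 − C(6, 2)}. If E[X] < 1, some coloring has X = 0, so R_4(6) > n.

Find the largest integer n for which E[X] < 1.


We need C(n, 6) · 4^{1 − 15} < 1, i.e. C(n, 6) < 4^{15 − 1} = 268435456.
Check values of n near the boundary:
  n = 77: C(77, 6) = 237093780; 237093780 < 268435456? YES
  n = 78: C(78, 6) = 256851595; 256851595 < 268435456? YES
  n = 79: C(79, 6) = 277962685; 277962685 < 268435456? NO
  n = 80: C(80, 6) = 300500200; 300500200 < 268435456? NO
  n = 81: C(81, 6) = 324540216; 324540216 < 268435456? NO
The largest n with C(n, 6) < 268435456 is n = 78 (where E[X] = 256851595/268435456 ≈ 0.9568468). Hence R_4(6) > 78, i.e. R_4(6) ≥ 79.

Largest n = 78; hence R_4(6) > 78.


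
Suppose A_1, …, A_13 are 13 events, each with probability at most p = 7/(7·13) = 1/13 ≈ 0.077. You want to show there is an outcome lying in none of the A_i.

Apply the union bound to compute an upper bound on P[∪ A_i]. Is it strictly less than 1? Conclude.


Union bound: P[∪_{i=1}^{13} A_i] ≤ Σ_i P[A_i] ≤ 13·p = 13·(1/13) = 1.
Numerically: 1 ≈ 1.000.
Is 1 < 1? NO.
Since the bound 1 is ≥ 1, the union bound is uninformative here; it does NOT by itself certify existence.

13·p = 1 ≈ 1.000; existence NOT certified by the union bound.
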